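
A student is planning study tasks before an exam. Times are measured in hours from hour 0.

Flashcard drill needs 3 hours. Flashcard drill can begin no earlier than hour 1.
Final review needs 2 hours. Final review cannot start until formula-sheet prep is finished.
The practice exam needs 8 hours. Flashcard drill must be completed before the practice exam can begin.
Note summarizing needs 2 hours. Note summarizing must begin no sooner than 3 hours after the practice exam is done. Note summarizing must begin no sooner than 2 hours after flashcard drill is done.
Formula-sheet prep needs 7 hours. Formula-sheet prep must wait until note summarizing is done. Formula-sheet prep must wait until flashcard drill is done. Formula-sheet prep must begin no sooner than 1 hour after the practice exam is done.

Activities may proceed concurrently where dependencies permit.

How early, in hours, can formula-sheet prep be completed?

After its own release at hour 1, flashcard drill can start at hour 1 and finishes at hour 4.
The practice exam waits on flashcard drill (finishes hour 4), so it starts at hour 4 and finishes at 4 + 8 = hour 12.
Note summarizing needs all of the practice exam (finishes hour 12, plus 3-hour gap → hour 15); flashcard drill (finishes hour 4, plus 2-hour gap → hour 6). That puts its earliest start at hour 15; it finishes at 15 + 2 = hour 17.
For formula-sheet prep: note summarizing (finishes hour 17); flashcard drill (finishes hour 4); the practice exam (finishes hour 12, plus 1-hour gap → hour 13). Taking the maximum gives a start of hour 17, and it finishes at 17 + 7 = hour 24.

24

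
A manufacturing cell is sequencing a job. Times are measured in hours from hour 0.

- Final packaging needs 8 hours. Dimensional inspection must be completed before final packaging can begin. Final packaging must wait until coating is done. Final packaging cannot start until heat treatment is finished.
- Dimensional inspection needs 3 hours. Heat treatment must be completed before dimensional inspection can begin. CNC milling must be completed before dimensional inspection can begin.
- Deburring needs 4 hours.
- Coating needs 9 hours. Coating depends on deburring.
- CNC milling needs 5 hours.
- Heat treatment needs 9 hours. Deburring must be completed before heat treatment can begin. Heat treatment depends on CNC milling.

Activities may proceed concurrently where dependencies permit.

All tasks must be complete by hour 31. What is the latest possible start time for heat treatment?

Final packaging must finish by hour 31; it takes 8 hours, so it must start by 31 − 8 = hour 23.
Dimensional inspection has to be done before final packaging (must start by hour 23). That means finishing by hour 23, i.e. starting by 23 − 3 = hour 20.
Heat treatment has several dependents: dimensional inspection (must start by hour 20); final packaging (must start by hour 23). The earliest of those limits is hour 20, so heat treatment must start by 20 − 9 = hour 11.

11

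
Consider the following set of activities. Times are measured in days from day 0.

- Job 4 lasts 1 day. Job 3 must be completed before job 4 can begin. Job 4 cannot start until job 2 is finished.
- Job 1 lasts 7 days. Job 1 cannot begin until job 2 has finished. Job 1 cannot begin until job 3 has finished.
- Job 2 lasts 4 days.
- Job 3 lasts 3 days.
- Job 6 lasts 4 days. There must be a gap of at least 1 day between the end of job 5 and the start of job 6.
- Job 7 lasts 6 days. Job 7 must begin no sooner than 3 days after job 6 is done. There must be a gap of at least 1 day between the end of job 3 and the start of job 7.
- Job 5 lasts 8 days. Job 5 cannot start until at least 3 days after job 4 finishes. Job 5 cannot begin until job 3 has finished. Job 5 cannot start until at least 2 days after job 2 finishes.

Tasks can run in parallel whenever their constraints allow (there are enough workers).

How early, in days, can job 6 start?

17

Nothing blocks job 3, so it runs from day 0 to day 3.
Job 2 can start immediately at day 0; it finishes at day 4.
Job 4 needs all of job 3 (finishes day 3); job 2 (finishes day 4). That puts its earliest start at day 4; it finishes at 4 + 1 = day 5.
Job 5 has to wait for job 4 (finishes day 5, plus 3-day gap → day 8); job 3 (finishes day 3); job 2 (finishes day 4, plus 2-day gap → day 6). The latest of these is day 8, so job 5 runs day 8 to 8 + 8 = day 16.
Job 6 waits on job 5 (finishes day 16, plus 1-day gap → day 17), so the earliest it can start is day 17.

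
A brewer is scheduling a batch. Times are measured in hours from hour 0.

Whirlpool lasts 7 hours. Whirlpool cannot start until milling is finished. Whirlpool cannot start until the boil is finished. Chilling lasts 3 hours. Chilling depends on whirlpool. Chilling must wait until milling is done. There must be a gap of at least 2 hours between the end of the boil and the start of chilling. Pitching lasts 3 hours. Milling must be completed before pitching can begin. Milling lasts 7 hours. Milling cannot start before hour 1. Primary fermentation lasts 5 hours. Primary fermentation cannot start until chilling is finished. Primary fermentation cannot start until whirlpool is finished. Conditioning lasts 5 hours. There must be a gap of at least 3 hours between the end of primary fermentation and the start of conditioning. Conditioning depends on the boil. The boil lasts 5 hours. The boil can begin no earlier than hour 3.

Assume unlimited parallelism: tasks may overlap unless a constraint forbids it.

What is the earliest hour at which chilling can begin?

The boil cannot begin until its own release at hour 3. It runs from hour 3 to 3 + 5 = hour 8.
Milling cannot begin until its own release at hour 1. It runs from hour 1 to 1 + 7 = hour 8.
Whirlpool needs all of milling (finishes hour 8); the boil (finishes hour 8). That puts its earliest start at hour 8; it finishes at 8 + 7 = hour 15.
Chilling waits on whirlpool (finishes hour 15); milling (finishes hour 8); the boil (finishes hour 8, plus 2-hour gap → hour 10). The latest of these is hour 15, which is the earliest chilling can start.

15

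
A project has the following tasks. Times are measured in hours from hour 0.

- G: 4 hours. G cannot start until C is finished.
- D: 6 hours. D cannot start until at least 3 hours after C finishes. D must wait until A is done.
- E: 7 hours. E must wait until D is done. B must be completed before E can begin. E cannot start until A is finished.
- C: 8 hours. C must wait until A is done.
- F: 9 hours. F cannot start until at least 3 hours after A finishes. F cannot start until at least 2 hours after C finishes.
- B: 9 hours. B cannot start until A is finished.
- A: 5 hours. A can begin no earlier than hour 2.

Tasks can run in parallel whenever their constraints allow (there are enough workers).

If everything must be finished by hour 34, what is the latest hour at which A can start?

5

To finish by hour 34, E (duration 7) must start no later than hour 27.
Since E (must start by hour 27) depends on it, B must finish by hour 27. Backing off its 9-hour duration gives a latest start of hour 18.
D must finish before E (must start by hour 27). With a 6-hour duration, D must start by 27 − 6 = hour 21.
Nothing follows F; the deadline of hour 34 is its only limit. It must start by 34 − 9 = hour 25.
Nothing follows G; the deadline of hour 34 is its only limit. It must start by 34 − 4 = hour 30.
For C: D (must start by hour 21, minus 3-hour gap → hour 18); F (must start by hour 25, minus 2-hour gap → hour 23); G (must start by hour 30). The most restrictive is hour 18; with an 8-hour duration, C must start by hour 10.
A feeds B (must start by hour 18); C (must start by hour 10); D (must start by hour 21); E (must start by hour 27); F (must start by hour 25, minus 3-hour gap → hour 22). Taking the minimum, A must finish by hour 10 and start by 10 − 5 = hour 5.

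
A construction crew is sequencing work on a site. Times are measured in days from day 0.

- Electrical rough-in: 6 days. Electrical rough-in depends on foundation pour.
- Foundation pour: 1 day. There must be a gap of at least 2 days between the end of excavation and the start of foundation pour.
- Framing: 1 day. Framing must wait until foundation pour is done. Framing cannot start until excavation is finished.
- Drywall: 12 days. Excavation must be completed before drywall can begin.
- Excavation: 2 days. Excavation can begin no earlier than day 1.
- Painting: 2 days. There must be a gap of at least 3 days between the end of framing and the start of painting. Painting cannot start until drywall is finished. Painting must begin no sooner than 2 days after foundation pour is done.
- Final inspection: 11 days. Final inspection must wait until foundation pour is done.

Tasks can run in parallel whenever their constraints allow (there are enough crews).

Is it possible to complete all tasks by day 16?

Excavation cannot begin until its own release at day 1. It runs from day 1 to 1 + 2 = day 3.
Drywall waits on excavation (finishes day 3), so it starts at day 3 and finishes at 3 + 12 = day 15.
After excavation (finishes day 3, plus 2-day gap → day 5), foundation pour can start at day 5 and finishes at day 6.
Final inspection waits on foundation pour (finishes day 6), so it starts at day 6 and finishes at 6 + 11 = day 17.
Electrical rough-in waits on foundation pour (finishes day 6), so it starts at day 6 and finishes at 6 + 6 = day 12.
Framing has to wait for foundation pour (finishes day 6); excavation (finishes day 3). The latest of these is day 6, so framing runs day 6 to 6 + 1 = day 7.
Painting needs all of framing (finishes day 7, plus 3-day gap → day 10); drywall (finishes day 15); foundation pour (finishes day 6, plus 2-day gap → day 8). That puts its earliest start at day 15; it finishes at 15 + 2 = day 17.
The earliest everything can be done is day 17, which is after the deadline of 16, so it is not possible.

No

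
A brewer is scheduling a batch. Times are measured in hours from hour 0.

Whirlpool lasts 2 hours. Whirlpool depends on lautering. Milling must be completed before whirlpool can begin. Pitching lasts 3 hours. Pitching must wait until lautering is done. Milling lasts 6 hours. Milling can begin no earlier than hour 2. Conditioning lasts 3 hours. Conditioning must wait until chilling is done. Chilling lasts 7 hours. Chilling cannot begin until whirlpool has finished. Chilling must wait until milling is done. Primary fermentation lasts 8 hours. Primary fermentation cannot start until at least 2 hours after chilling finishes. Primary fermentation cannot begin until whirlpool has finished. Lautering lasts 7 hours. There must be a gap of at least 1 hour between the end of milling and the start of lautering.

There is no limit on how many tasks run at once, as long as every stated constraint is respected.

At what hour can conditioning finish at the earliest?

28

Milling cannot begin until its own release at hour 2. It runs from hour 2 to 2 + 6 = hour 8.
Lautering cannot begin until milling (finishes hour 8, plus 1-hour gap → hour 9). It runs from hour 9 to 9 + 7 = hour 16.
Whirlpool needs all of lautering (finishes hour 16); milling (finishes hour 8). That puts its earliest start at hour 16; it finishes at 16 + 2 = hour 18.
Chilling needs all of whirlpool (finishes hour 18); milling (finishes hour 8). That puts its earliest start at hour 18; it finishes at 18 + 7 = hour 25.
After chilling (finishes hour 25), conditioning can start at hour 25 and finishes at hour 28.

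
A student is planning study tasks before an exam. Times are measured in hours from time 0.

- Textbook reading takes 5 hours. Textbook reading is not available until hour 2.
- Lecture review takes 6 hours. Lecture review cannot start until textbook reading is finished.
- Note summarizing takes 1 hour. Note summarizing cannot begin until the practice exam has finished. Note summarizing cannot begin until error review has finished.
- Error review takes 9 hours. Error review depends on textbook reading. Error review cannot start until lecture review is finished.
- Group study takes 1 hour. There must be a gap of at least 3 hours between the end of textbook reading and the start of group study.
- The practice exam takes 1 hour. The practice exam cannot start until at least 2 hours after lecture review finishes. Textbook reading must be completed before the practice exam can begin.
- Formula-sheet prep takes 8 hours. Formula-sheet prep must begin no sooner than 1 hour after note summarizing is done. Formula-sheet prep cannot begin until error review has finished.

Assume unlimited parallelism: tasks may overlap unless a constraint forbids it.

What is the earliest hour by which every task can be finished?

Textbook reading waits on its own release at hour 2, so it starts at hour 2 and finishes at 2 + 5 = hour 7.
Group study waits on textbook reading (finishes hour 7, plus 3-hour gap → hour 10), so it starts at hour 10 and finishes at 10 + 1 = hour 11.
Lecture review cannot begin until textbook reading (finishes hour 7). It runs from hour 7 to 7 + 6 = hour 13.
Error review has to wait for textbook reading (finishes hour 7); lecture review (finishes hour 13). The latest of these is hour 13, so error review runs hour 13 to 13 + 9 = hour 22.
For the practice exam: lecture review (finishes hour 13, plus 2-hour gap → hour 15); textbook reading (finishes hour 7). Taking the maximum gives a start of hour 15, and it finishes at 15 + 1 = hour 16.
Note summarizing cannot start until the practice exam (finishes hour 16); error review (finishes hour 22). The controlling bound is hour 22, so note summarizing finishes at 22 + 1 = hour 23.
Formula-sheet prep has to wait for note summarizing (finishes hour 23, plus 1-hour gap → hour 24); error review (finishes hour 22). The latest of these is hour 24, so formula-sheet prep runs hour 24 to 24 + 8 = hour 32.
All tasks are finished once the last one completes. Finish times: Textbook reading at 7, Lecture review at 13, The practice exam at 16, Error review at 22, Group study at 11, Note summarizing at 23, Formula-sheet prep at 32. The latest is hour 32.

32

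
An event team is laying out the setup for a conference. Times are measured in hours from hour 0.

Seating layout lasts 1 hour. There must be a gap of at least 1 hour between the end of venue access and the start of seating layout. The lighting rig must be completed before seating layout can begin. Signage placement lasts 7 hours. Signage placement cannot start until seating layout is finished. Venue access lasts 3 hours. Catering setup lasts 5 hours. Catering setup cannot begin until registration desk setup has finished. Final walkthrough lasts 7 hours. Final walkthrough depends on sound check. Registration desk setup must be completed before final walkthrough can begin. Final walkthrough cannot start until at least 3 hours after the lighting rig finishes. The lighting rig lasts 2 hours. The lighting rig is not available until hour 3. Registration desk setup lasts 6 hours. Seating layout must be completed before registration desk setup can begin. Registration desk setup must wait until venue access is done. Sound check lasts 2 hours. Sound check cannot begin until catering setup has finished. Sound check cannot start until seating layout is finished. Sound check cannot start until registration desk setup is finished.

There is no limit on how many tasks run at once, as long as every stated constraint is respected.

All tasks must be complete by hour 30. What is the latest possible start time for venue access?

Nothing follows final walkthrough; the deadline of hour 30 is its only limit. It must start by 30 − 7 = hour 23.
Since final walkthrough (must start by hour 23) depends on it, sound check must finish by hour 23. Backing off its 2-hour duration gives a latest start of hour 21.
Catering setup feeds into sound check (must start by hour 21); so catering setup must finish by hour 21 and therefore start by hour 16.
Registration desk setup must finish in time for catering setup (must start by hour 16); sound check (must start by hour 21); final walkthrough (must start by hour 23). The tightest is hour 16, so registration desk setup must start by 16 − 6 = hour 10.
Signage placement has no dependents, so it just needs to finish by hour 30. Starting by 30 − 7 = hour 23 achieves that.
Seating layout feeds registration desk setup (must start by hour 10); signage placement (must start by hour 23); sound check (must start by hour 21). Taking the minimum, seating layout must finish by hour 10 and start by 10 − 1 = hour 9.
Venue access must finish in time for seating layout (must start by hour 9, minus 1-hour gap → hour 8); registration desk setup (must start by hour 10). The tightest is hour 8, so venue access must start by 8 − 3 = hour 5.

5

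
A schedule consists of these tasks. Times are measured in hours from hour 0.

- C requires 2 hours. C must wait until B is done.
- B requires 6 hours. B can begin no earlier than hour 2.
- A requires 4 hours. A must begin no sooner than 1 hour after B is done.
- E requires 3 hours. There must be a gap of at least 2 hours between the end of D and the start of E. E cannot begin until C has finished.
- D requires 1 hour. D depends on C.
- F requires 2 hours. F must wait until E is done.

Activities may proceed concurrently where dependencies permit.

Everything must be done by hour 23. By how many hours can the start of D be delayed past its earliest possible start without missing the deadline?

5

After its own release at hour 2, B can start at hour 2 and finishes at hour 8.
C waits on B (finishes hour 8), so it starts at hour 8 and finishes at 8 + 2 = hour 10.
D cannot begin until C (finishes hour 10). It runs from hour 10 to 10 + 1 = hour 11.

Working backward from the deadline:
Nothing follows F; the deadline of hour 23 is its only limit. It must start by 23 − 2 = hour 21.
E feeds into F (must start by hour 21); so E must finish by hour 21 and therefore start by hour 18.
D must finish before E (must start by hour 18, minus 2-hour gap → hour 16). With a 1-hour duration, D must start by 16 − 1 = hour 15.
So D can start as early as hour 10 and as late as hour 15, giving 15 − 10 = 5 hours of slack.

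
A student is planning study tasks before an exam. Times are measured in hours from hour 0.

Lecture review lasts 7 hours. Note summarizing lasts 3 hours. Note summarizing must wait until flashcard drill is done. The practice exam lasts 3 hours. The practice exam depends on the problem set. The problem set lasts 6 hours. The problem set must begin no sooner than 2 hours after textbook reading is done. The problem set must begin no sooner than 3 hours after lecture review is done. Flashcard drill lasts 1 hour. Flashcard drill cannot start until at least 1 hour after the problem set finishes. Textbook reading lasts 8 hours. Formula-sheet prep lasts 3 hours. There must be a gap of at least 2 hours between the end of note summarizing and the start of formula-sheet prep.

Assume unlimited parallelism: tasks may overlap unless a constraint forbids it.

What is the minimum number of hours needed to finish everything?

Nothing blocks lecture review, so it runs from hour 0 to hour 7.
Textbook reading can start immediately at hour 0; it finishes at hour 8.
For the problem set: textbook reading (finishes hour 8, plus 2-hour gap → hour 10); lecture review (finishes hour 7, plus 3-hour gap → hour 10). Taking the maximum gives a start of hour 10, and it finishes at 10 + 6 = hour 16.
The practice exam waits on the problem set (finishes hour 16), so it starts at hour 16 and finishes at 16 + 3 = hour 19.
Flashcard drill cannot begin until the problem set (finishes hour 16, plus 1-hour gap → hour 17). It runs from hour 17 to 17 + 1 = hour 18.
Note summarizing cannot begin until flashcard drill (finishes hour 18). It runs from hour 18 to 18 + 3 = hour 21.
After note summarizing (finishes hour 21, plus 2-hour gap → hour 23), formula-sheet prep can start at hour 23 and finishes at hour 26.
All tasks are finished once the last one completes. Finish times: Textbook reading at 8, Lecture review at 7, The problem set at 16, Flashcard drill at 18, The practice exam at 19, Note summarizing at 21, Formula-sheet prep at 26. The latest is hour 26.

26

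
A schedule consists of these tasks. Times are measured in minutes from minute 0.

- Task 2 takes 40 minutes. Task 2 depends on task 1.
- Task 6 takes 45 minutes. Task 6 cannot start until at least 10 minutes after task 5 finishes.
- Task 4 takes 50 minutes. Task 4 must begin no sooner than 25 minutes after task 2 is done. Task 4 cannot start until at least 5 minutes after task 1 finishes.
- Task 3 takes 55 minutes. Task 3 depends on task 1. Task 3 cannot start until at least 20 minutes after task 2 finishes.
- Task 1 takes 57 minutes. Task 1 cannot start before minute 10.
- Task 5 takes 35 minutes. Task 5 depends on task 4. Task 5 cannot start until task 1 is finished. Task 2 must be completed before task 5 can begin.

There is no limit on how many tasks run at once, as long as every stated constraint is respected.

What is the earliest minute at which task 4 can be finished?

Task 1 waits on its own release at minute 10, so it starts at minute 10 and finishes at 10 + 57 = minute 67.
After task 1 (finishes minute 67), task 2 can start at minute 67 and finishes at minute 107.
Task 4 has to wait for task 2 (finishes minute 107, plus 25-minute gap → minute 132); task 1 (finishes minute 67, plus 5-minute gap → minute 72). The latest of these is minute 132, so task 4 runs minute 132 to 132 + 50 = minute 182.

182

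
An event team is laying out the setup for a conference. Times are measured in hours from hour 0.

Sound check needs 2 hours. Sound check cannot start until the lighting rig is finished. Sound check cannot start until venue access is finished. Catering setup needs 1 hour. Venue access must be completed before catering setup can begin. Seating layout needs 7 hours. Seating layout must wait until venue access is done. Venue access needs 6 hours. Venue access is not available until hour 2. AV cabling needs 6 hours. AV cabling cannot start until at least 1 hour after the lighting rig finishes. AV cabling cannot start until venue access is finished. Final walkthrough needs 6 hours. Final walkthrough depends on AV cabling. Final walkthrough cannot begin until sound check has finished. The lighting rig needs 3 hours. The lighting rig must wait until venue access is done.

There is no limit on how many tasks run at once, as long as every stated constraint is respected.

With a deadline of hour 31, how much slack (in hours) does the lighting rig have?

7

Venue access cannot begin until its own release at hour 2. It runs from hour 2 to 2 + 6 = hour 8.
After venue access (finishes hour 8), the lighting rig can start at hour 8 and finishes at hour 11.

Working backward from the deadline:
Nothing follows final walkthrough; the deadline of hour 31 is its only limit. It must start by 31 − 6 = hour 25.
AV cabling feeds into final walkthrough (must start by hour 25); so AV cabling must finish by hour 25 and therefore start by hour 19.
Sound check has to be done before final walkthrough (must start by hour 25). That means finishing by hour 25, i.e. starting by 25 − 2 = hour 23.
The lighting rig must finish in time for AV cabling (must start by hour 19, minus 1-hour gap → hour 18); sound check (must start by hour 23). The tightest is hour 18, so the lighting rig must start by 18 − 3 = hour 15.
So the lighting rig can start as early as hour 8 and as late as hour 15, giving 15 − 8 = 7 hours of slack.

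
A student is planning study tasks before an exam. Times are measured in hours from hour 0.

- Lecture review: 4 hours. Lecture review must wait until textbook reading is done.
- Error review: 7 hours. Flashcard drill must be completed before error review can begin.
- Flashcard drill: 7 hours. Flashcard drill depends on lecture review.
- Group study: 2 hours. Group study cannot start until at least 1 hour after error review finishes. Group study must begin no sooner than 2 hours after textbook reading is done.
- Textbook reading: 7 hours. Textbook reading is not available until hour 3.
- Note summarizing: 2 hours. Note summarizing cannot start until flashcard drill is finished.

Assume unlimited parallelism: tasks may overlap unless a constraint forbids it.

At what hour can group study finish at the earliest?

Textbook reading cannot begin until its own release at hour 3. It runs from hour 3 to 3 + 7 = hour 10.
Lecture review cannot begin until textbook reading (finishes hour 10). It runs from hour 10 to 10 + 4 = hour 14.
After lecture review (finishes hour 14), flashcard drill can start at hour 14 and finishes at hour 21.
Error review cannot begin until flashcard drill (finishes hour 21). It runs from hour 21 to 21 + 7 = hour 28.
Group study has to wait for error review (finishes hour 28, plus 1-hour gap → hour 29); textbook reading (finishes hour 10, plus 2-hour gap → hour 12). The latest of these is hour 29, so group study runs hour 29 to 29 + 2 = hour 31.

31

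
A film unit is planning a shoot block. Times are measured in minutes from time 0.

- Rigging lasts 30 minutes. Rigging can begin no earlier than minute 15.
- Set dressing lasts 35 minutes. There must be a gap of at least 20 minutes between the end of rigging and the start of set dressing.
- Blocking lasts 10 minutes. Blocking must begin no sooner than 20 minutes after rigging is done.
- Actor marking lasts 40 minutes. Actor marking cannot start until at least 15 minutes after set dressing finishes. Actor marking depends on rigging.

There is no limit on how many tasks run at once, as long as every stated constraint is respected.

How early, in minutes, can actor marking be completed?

After its own release at minute 15, rigging can start at minute 15 and finishes at minute 45.
After rigging (finishes minute 45, plus 20-minute gap → minute 65), set dressing can start at minute 65 and finishes at minute 100.
Actor marking needs all of set dressing (finishes minute 100, plus 15-minute gap → minute 115); rigging (finishes minute 45). That puts its earliest start at minute 115; it finishes at 115 + 40 = minute 155.

155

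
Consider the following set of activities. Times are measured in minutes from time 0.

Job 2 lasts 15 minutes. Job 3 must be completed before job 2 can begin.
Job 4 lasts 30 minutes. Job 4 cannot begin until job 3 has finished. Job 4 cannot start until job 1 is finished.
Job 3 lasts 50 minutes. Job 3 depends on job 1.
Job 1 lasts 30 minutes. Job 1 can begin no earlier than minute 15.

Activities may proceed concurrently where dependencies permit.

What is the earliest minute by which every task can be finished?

Job 1 cannot begin until its own release at minute 15. It runs from minute 15 to 15 + 30 = minute 45.
Job 3 cannot begin until job 1 (finishes minute 45). It runs from minute 45 to 45 + 50 = minute 95.
Job 4 has to wait for job 3 (finishes minute 95); job 1 (finishes minute 45). The latest of these is minute 95, so job 4 runs minute 95 to 95 + 30 = minute 125.
Job 2 waits on job 3 (finishes minute 95), so it starts at minute 95 and finishes at 95 + 15 = minute 110.
All tasks are finished once the last one completes. Finish times: Job 1 at 45, Job 2 at 110, Job 3 at 95, Job 4 at 125. The latest is minute 125.

125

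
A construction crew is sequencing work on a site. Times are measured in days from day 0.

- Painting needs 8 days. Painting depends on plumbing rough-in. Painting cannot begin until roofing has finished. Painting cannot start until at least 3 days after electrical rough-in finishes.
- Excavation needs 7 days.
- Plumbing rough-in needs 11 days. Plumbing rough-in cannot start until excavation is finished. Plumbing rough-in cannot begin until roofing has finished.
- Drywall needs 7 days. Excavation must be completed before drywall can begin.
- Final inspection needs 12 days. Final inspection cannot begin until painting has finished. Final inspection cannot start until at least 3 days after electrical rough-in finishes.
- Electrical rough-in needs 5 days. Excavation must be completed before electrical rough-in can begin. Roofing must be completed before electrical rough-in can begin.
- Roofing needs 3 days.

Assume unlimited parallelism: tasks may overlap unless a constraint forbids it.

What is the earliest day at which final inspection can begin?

Roofing can start immediately at day 0; it finishes at day 3.
Excavation has no prerequisites, so it starts at day 0 and finishes at day 7.
Electrical rough-in has to wait for excavation (finishes day 7); roofing (finishes day 3). The latest of these is day 7, so electrical rough-in runs day 7 to 7 + 5 = day 12.
Plumbing rough-in cannot start until excavation (finishes day 7); roofing (finishes day 3). The controlling bound is day 7, so plumbing rough-in finishes at 7 + 11 = day 18.
Painting has to wait for plumbing rough-in (finishes day 18); roofing (finishes day 3); electrical rough-in (finishes day 12, plus 3-day gap → day 15). The latest of these is day 18, so painting runs day 18 to 18 + 8 = day 26.
Final inspection waits on painting (finishes day 26); electrical rough-in (finishes day 12, plus 3-day gap → day 15). The latest of these is day 26, which is the earliest final inspection can start.

26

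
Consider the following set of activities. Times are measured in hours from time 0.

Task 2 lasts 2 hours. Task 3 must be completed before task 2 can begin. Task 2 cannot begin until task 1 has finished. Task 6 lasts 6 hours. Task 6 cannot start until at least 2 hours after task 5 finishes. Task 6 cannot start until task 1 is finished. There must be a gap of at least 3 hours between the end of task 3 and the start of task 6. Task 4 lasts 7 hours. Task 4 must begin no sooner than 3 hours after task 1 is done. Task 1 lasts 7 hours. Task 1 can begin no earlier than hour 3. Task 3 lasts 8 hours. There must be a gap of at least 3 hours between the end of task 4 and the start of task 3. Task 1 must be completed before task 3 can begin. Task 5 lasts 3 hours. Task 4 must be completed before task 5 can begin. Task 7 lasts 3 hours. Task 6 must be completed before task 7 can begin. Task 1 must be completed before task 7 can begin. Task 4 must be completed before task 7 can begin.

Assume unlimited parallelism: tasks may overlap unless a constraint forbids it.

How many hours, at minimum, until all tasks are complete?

43

After its own release at hour 3, task 1 can start at hour 3 and finishes at hour 10.
Task 4 waits on task 1 (finishes hour 10, plus 3-hour gap → hour 13), so it starts at hour 13 and finishes at 13 + 7 = hour 20.
Task 5 cannot begin until task 4 (finishes hour 20). It runs from hour 20 to 20 + 3 = hour 23.
Task 3 needs all of task 4 (finishes hour 20, plus 3-hour gap → hour 23); task 1 (finishes hour 10). That puts its earliest start at hour 23; it finishes at 23 + 8 = hour 31.
Task 6 has to wait for task 5 (finishes hour 23, plus 2-hour gap → hour 25); task 1 (finishes hour 10); task 3 (finishes hour 31, plus 3-hour gap → hour 34). The latest of these is hour 34, so task 6 runs hour 34 to 34 + 6 = hour 40.
Task 7 needs all of task 6 (finishes hour 40); task 1 (finishes hour 10); task 4 (finishes hour 20). That puts its earliest start at hour 40; it finishes at 40 + 3 = hour 43.
Task 2 has to wait for task 3 (finishes hour 31); task 1 (finishes hour 10). The latest of these is hour 31, so task 2 runs hour 31 to 31 + 2 = hour 33.
All tasks are finished once the last one completes. Finish times: Task 1 at 10, Task 2 at 33, Task 3 at 31, Task 4 at 20, Task 5 at 23, Task 6 at 40, Task 7 at 43. The latest is hour 43.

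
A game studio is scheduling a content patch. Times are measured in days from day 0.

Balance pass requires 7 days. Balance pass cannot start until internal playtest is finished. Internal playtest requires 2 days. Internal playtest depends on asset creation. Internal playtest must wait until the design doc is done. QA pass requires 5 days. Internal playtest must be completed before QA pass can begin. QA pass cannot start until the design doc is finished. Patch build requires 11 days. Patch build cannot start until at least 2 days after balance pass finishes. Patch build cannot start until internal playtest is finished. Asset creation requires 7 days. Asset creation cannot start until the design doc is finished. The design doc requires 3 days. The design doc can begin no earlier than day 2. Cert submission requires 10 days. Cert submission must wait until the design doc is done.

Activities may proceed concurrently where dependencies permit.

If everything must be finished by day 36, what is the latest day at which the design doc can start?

4

To finish by day 36, patch build (duration 11) must start no later than day 25.
Balance pass has to be done before patch build (must start by day 25, minus 2-day gap → day 23). That means finishing by day 23, i.e. starting by 23 − 7 = day 16.
QA pass must finish by day 36; it takes 5 days, so it must start by 36 − 5 = day 31.
For internal playtest: balance pass (must start by day 16); QA pass (must start by day 31); patch build (must start by day 25). The most restrictive is day 16; with a 2-day duration, internal playtest must start by day 14.
Asset creation must finish before internal playtest (must start by day 14). With a 7-day duration, asset creation must start by 14 − 7 = day 7.
To finish by day 36, cert submission (duration 10) must start no later than day 26.
For the design doc: asset creation (must start by day 7); internal playtest (must start by day 14); QA pass (must start by day 31); cert submission (must start by day 26). The most restrictive is day 7; with a 3-day duration, the design doc must start by day 4.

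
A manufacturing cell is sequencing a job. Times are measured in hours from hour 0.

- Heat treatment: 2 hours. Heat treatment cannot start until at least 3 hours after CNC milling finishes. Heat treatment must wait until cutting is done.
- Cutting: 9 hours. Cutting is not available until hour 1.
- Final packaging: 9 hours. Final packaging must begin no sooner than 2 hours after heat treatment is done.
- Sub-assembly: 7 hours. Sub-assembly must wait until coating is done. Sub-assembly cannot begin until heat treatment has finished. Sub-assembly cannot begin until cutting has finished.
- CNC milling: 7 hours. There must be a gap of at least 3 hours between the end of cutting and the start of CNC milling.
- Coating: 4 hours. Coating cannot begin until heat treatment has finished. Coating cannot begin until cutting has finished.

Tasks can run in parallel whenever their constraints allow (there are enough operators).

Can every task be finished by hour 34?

After its own release at hour 1, cutting can start at hour 1 and finishes at hour 10.
CNC milling waits on cutting (finishes hour 10, plus 3-hour gap → hour 13), so it starts at hour 13 and finishes at 13 + 7 = hour 20.
Heat treatment needs all of CNC milling (finishes hour 20, plus 3-hour gap → hour 23); cutting (finishes hour 10). That puts its earliest start at hour 23; it finishes at 23 + 2 = hour 25.
Final packaging cannot begin until heat treatment (finishes hour 25, plus 2-hour gap → hour 27). It runs from hour 27 to 27 + 9 = hour 36.
For coating: heat treatment (finishes hour 25); cutting (finishes hour 10). Taking the maximum gives a start of hour 25, and it finishes at 25 + 4 = hour 29.
For sub-assembly: coating (finishes hour 29); heat treatment (finishes hour 25); cutting (finishes hour 10). Taking the maximum gives a start of hour 29, and it finishes at 29 + 7 = hour 36.
The earliest everything can be done is hour 36, which is after the deadline of 34, so it is not possible.

No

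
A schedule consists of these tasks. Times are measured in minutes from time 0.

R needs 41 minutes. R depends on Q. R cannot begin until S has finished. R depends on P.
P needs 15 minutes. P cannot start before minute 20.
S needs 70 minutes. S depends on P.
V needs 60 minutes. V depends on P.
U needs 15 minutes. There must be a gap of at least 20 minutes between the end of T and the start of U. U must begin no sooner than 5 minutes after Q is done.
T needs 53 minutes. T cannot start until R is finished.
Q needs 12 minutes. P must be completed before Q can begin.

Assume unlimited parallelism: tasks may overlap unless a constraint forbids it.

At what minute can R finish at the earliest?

146

After its own release at minute 20, P can start at minute 20 and finishes at minute 35.
S waits on P (finishes minute 35), so it starts at minute 35 and finishes at 35 + 70 = minute 105.
Q cannot begin until P (finishes minute 35). It runs from minute 35 to 35 + 12 = minute 47.
For R: Q (finishes minute 47); S (finishes minute 105); P (finishes minute 35). Taking the maximum gives a start of minute 105, and it finishes at 105 + 41 = minute 146.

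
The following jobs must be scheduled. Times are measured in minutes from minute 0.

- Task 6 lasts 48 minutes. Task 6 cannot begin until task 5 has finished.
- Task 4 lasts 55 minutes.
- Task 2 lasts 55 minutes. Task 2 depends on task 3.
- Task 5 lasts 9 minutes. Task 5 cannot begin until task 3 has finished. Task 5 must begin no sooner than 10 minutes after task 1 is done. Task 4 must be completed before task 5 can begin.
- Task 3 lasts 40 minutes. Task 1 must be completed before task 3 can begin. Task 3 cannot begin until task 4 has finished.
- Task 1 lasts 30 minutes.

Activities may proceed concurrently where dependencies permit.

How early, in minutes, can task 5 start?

Nothing blocks task 4, so it runs from minute 0 to minute 55.
Task 1 has no prerequisites, so it starts at minute 0 and finishes at minute 30.
Task 3 has to wait for task 1 (finishes minute 30); task 4 (finishes minute 55). The latest of these is minute 55, so task 3 runs minute 55 to 55 + 40 = minute 95.
Task 5 waits on task 3 (finishes minute 95); task 1 (finishes minute 30, plus 10-minute gap → minute 40); task 4 (finishes minute 55). The latest of these is minute 95, which is the earliest task 5 can start.

95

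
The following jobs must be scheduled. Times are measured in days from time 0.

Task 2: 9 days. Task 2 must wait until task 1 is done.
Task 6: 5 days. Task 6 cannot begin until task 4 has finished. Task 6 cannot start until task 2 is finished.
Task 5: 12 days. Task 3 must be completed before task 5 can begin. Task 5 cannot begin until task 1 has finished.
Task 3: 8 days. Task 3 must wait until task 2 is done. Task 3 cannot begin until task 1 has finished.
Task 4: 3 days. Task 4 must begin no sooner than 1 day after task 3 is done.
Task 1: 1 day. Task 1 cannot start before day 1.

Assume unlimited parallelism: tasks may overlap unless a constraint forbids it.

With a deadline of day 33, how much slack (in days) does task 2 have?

2

Task 1 cannot begin until its own release at day 1. It runs from day 1 to 1 + 1 = day 2.
Task 2 cannot begin until task 1 (finishes day 2). It runs from day 2 to 2 + 9 = day 11.

Working backward from the deadline:
Nothing follows task 6; the deadline of day 33 is its only limit. It must start by 33 − 5 = day 28.
Task 4 feeds into task 6 (must start by day 28); so task 4 must finish by day 28 and therefore start by day 25.
Task 5 must finish by day 33; it takes 12 days, so it must start by 33 − 12 = day 21.
Task 3 has several dependents: task 4 (must start by day 25, minus 1-day gap → day 24); task 5 (must start by day 21). The earliest of those limits is day 21, so task 3 must start by 21 − 8 = day 13.
Task 2 has several dependents: task 3 (must start by day 13); task 6 (must start by day 28). The earliest of those limits is day 13, so task 2 must start by 13 − 9 = day 4.
So task 2 can start as early as day 2 and as late as day 4, giving 4 − 2 = 2 days of slack.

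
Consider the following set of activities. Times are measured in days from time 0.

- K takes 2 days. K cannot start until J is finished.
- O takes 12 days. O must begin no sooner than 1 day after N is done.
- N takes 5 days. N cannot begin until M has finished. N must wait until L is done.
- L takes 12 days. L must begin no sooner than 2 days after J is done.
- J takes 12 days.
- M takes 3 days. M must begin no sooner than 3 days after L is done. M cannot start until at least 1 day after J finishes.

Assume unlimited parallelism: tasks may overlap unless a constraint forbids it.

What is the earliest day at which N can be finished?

J has no prerequisites, so it starts at day 0 and finishes at day 12.
L waits on J (finishes day 12, plus 2-day gap → day 14), so it starts at day 14 and finishes at 14 + 12 = day 26.
M needs all of L (finishes day 26, plus 3-day gap → day 29); J (finishes day 12, plus 1-day gap → day 13). That puts its earliest start at day 29; it finishes at 29 + 3 = day 32.
N needs all of M (finishes day 32); L (finishes day 26). That puts its earliest start at day 32; it finishes at 32 + 5 = day 37.

37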